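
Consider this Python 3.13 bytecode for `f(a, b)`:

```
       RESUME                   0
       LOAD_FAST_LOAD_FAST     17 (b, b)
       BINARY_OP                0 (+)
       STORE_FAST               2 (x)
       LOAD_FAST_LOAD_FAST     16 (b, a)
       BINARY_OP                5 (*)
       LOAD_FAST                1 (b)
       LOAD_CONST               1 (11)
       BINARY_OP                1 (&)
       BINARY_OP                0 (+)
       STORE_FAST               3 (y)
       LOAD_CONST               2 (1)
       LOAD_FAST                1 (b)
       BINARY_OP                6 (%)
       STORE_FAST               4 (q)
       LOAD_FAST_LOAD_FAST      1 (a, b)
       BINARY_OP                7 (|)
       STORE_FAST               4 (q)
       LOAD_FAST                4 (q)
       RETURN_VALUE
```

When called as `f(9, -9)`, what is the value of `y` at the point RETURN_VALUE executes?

LOAD_FAST_LOAD_FAST b,b → push -9,-9. Stack: [-9, -9]
BINARY_OP + → -9 + -9 = -18. Stack: [-18]
STORE_FAST x → x=-18. Stack: []
LOAD_FAST_LOAD_FAST b,a → push -9,9. Stack: [-9, 9]
BINARY_OP * → -9 * 9 = -81. Stack: [-81]
LOAD_FAST b → push -9. Stack: [-81, -9]
LOAD_CONST → push 11. Stack: [-81, -9, 11]
BINARY_OP & → -9 & 11 = 3. Stack: [-81, 3]
BINARY_OP + → -81 + 3 = -78. Stack: [-78]
STORE_FAST y → y=-78. Stack: []
LOAD_CONST → push 1. Stack: [1]
LOAD_FAST b → push -9. Stack: [1, -9]
BINARY_OP % → 1 % -9 = -8. Stack: [-8]
STORE_FAST q → q=-8. Stack: []
LOAD_FAST_LOAD_FAST a,b → push 9,-9. Stack: [9, -9]
BINARY_OP | → 9 | -9 = -1. Stack: [-1]
STORE_FAST q → q=-1. Stack: []
LOAD_FAST q → push -1. Stack: [-1]
RETURN_VALUE → return -1.

-78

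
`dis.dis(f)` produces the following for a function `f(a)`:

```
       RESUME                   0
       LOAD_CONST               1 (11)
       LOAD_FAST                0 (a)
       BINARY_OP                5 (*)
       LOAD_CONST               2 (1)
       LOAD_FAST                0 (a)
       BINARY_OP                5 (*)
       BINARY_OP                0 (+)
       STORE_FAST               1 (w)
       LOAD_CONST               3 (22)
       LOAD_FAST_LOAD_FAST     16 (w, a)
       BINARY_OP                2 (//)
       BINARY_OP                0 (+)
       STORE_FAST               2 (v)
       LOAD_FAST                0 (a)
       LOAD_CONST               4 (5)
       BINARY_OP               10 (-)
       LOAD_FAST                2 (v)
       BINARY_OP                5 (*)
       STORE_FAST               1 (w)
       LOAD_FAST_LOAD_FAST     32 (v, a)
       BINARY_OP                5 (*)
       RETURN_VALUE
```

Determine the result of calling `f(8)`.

LOAD_CONST → push 11. Stack: [11]
LOAD_FAST a → push 8. Stack: [11, 8]
BINARY_OP * → 11 * 8 = 88. Stack: [88]
LOAD_CONST → push 1. Stack: [88, 1]
LOAD_FAST a → push 8. Stack: [88, 1, 8]
BINARY_OP * → 1 * 8 = 8. Stack: [88, 8]
BINARY_OP + → 88 + 8 = 96. Stack: [96]
STORE_FAST w → w=96. Stack: []
LOAD_CONST → push 22. Stack: [22]
LOAD_FAST_LOAD_FAST w,a → push 96,8. Stack: [22, 96, 8]
BINARY_OP // → 96 // 8 = 12. Stack: [22, 12]
BINARY_OP + → 22 + 12 = 34. Stack: [34]
STORE_FAST v → v=34. Stack: []
LOAD_FAST a → push 8. Stack: [8]
LOAD_CONST → push 5. Stack: [8, 5]
BINARY_OP - → 8 - 5 = 3. Stack: [3]
LOAD_FAST v → push 34. Stack: [3, 34]
BINARY_OP * → 3 * 34 = 102. Stack: [102]
STORE_FAST w → w=102. Stack: []
LOAD_FAST_LOAD_FAST v,a → push 34,8. Stack: [34, 8]
BINARY_OP * → 34 * 8 = 272. Stack: [272]
RETURN_VALUE → return 272.

272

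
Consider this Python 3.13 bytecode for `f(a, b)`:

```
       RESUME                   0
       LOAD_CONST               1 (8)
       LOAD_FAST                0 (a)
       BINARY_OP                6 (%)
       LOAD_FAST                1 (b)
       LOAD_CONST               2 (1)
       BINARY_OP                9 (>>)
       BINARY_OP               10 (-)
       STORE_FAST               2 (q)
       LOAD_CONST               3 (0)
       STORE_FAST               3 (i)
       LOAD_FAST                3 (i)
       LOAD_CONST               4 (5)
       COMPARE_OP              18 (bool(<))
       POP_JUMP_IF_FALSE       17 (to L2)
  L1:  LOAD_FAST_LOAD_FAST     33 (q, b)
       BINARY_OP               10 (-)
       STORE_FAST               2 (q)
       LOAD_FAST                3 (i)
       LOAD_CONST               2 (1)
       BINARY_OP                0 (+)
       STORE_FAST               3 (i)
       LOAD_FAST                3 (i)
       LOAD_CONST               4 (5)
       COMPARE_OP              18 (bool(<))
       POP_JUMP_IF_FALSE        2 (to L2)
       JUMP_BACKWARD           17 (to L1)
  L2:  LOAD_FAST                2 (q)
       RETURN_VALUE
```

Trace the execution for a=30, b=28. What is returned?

LOAD_CONST → push 8
LOAD_FAST a → push 30
BINARY_OP % → 8 % 30 = 8
LOAD_FAST b → push 28
LOAD_CONST → push 1
BINARY_OP >> → 28 >> 1 = 14
BINARY_OP - → 8 - 14 = -6
STORE_FAST q → q=-6
LOAD_CONST → push 0
STORE_FAST i → i=0
LOAD_FAST i → push 0
LOAD_CONST → push 5
COMPARE_OP bool(<) → 0 vs 5 = True
POP_JUMP_IF_FALSE → pop True; no jump
LOAD_FAST_LOAD_FAST q,b → push -6,28
BINARY_OP - → -6 - 28 = -34
STORE_FAST q → q=-34
LOAD_FAST i → push 0
LOAD_CONST → push 1
BINARY_OP + → 0 + 1 = 1
STORE_FAST i → i=1
LOAD_FAST i → push 1
LOAD_CONST → push 5
COMPARE_OP bool(<) → 1 vs 5 = True
POP_JUMP_IF_FALSE → pop True; no jump
LOAD_FAST_LOAD_FAST q,b → push -34,28
BINARY_OP - → -34 - 28 = -62
STORE_FAST q → q=-62
LOAD_FAST i → push 1
LOAD_CONST → push 1
BINARY_OP + → 1 + 1 = 2
STORE_FAST i → i=2
LOAD_FAST i → push 2
LOAD_CONST → push 5
COMPARE_OP bool(<) → 2 vs 5 = True
POP_JUMP_IF_FALSE → pop True; no jump
LOAD_FAST_LOAD_FAST q,b → push -62,28
BINARY_OP - → -62 - 28 = -90
STORE_FAST q → q=-90
LOAD_FAST i → push 2
LOAD_CONST → push 1
BINARY_OP + → 2 + 1 = 3
STORE_FAST i → i=3
LOAD_FAST i → push 3
LOAD_CONST → push 5
COMPARE_OP bool(<) → 3 vs 5 = True
POP_JUMP_IF_FALSE → pop True; no jump
LOAD_FAST_LOAD_FAST q,b → push -90,28
BINARY_OP - → -90 - 28 = -118
STORE_FAST q → q=-118
LOAD_FAST i → push 3
LOAD_CONST → push 1
BINARY_OP + → 3 + 1 = 4
STORE_FAST i → i=4
LOAD_FAST i → push 4
LOAD_CONST → push 5
COMPARE_OP bool(<) → 4 vs 5 = True
POP_JUMP_IF_FALSE → pop True; no jump
LOAD_FAST_LOAD_FAST q,b → push -118,28
BINARY_OP - → -118 - 28 = -146
STORE_FAST q → q=-146
LOAD_FAST i → push 4
LOAD_CONST → push 1
BINARY_OP + → 4 + 1 = 5
STORE_FAST i → i=5
LOAD_FAST i → push 5
LOAD_CONST → push 5
COMPARE_OP bool(<) → 5 vs 5 = False
POP_JUMP_IF_FALSE → pop False; jump
LOAD_FAST q → push -146
RETURN_VALUE → return -146.

-146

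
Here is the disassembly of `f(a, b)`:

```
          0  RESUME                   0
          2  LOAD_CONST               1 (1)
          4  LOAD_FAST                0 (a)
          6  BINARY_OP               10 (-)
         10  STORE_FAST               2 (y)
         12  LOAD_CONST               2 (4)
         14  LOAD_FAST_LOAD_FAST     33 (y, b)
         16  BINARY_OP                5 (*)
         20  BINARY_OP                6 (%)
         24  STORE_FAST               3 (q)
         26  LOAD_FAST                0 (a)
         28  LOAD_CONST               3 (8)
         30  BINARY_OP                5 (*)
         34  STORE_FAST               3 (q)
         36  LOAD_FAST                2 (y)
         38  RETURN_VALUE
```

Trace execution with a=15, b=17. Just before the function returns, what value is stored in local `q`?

120

LOAD_CONST → push 1. Stack: [1]
LOAD_FAST a → push 15. Stack: [1, 15]
BINARY_OP - → 1 - 15 = -14. Stack: [-14]
STORE_FAST y → y=-14. Stack: []
LOAD_CONST → push 4. Stack: [4]
LOAD_FAST_LOAD_FAST y,b → push -14,17. Stack: [4, -14, 17]
BINARY_OP * → -14 * 17 = -238. Stack: [4, -238]
BINARY_OP % → 4 % -238 = -234. Stack: [-234]
STORE_FAST q → q=-234. Stack: []
LOAD_FAST a → push 15. Stack: [15]
LOAD_CONST → push 8. Stack: [15, 8]
BINARY_OP * → 15 * 8 = 120. Stack: [120]
STORE_FAST q → q=120. Stack: []
LOAD_FAST y → push -14. Stack: [-14]
RETURN_VALUE → return -14.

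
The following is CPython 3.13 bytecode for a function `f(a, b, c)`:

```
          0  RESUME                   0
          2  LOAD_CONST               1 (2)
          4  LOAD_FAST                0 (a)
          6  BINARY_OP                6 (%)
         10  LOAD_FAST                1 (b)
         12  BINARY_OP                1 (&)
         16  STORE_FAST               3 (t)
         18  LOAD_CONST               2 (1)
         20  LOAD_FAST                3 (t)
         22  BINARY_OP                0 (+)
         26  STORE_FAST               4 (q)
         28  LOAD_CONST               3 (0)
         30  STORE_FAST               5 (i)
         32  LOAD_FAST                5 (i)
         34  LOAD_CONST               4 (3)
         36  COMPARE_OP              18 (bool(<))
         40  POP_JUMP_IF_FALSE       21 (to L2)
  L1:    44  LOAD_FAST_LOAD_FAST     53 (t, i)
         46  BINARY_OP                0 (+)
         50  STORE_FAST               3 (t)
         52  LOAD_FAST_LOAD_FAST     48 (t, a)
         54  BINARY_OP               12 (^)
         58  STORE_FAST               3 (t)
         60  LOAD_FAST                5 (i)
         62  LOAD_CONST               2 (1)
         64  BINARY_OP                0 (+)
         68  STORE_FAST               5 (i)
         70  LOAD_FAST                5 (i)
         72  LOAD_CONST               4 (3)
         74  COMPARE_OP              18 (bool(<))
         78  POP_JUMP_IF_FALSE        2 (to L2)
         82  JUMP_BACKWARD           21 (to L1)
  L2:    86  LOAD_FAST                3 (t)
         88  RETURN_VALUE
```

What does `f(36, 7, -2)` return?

33

LOAD_CONST → push 2. Stack: [2]
LOAD_FAST a → push 36. Stack: [2, 36]
BINARY_OP % → 2 % 36 = 2. Stack: [2]
LOAD_FAST b → push 7. Stack: [2, 7]
BINARY_OP & → 2 & 7 = 2. Stack: [2]
STORE_FAST t → t=2. Stack: []
LOAD_CONST → push 1. Stack: [1]
LOAD_FAST t → push 2. Stack: [1, 2]
BINARY_OP + → 1 + 2 = 3. Stack: [3]
STORE_FAST q → q=3. Stack: []
LOAD_CONST → push 0. Stack: [0]
STORE_FAST i → i=0. Stack: []
LOAD_FAST i → push 0. Stack: [0]
LOAD_CONST → push 3. Stack: [0, 3]
COMPARE_OP bool(<) → 0 vs 3 = True. Stack: [True]
POP_JUMP_IF_FALSE → pop True; no jump. Stack: []
LOAD_FAST_LOAD_FAST t,i → push 2,0. Stack: [2, 0]
BINARY_OP + → 2 + 0 = 2. Stack: [2]
STORE_FAST t → t=2. Stack: []
LOAD_FAST_LOAD_FAST t,a → push 2,36. Stack: [2, 36]
BINARY_OP ^ → 2 ^ 36 = 38. Stack: [38]
STORE_FAST t → t=38. Stack: []
LOAD_FAST i → push 0. Stack: [0]
LOAD_CONST → push 1. Stack: [0, 1]
BINARY_OP + → 0 + 1 = 1. Stack: [1]
STORE_FAST i → i=1. Stack: []
LOAD_FAST i → push 1. Stack: [1]
LOAD_CONST → push 3. Stack: [1, 3]
COMPARE_OP bool(<) → 1 vs 3 = True. Stack: [True]
POP_JUMP_IF_FALSE → pop True; no jump. Stack: []
LOAD_FAST_LOAD_FAST t,i → push 38,1. Stack: [38, 1]
BINARY_OP + → 38 + 1 = 39. Stack: [39]
STORE_FAST t → t=39. Stack: []
LOAD_FAST_LOAD_FAST t,a → push 39,36. Stack: [39, 36]
BINARY_OP ^ → 39 ^ 36 = 3. Stack: [3]
STORE_FAST t → t=3. Stack: []
LOAD_FAST i → push 1. Stack: [1]
LOAD_CONST → push 1. Stack: [1, 1]
BINARY_OP + → 1 + 1 = 2. Stack: [2]
STORE_FAST i → i=2. Stack: []
LOAD_FAST i → push 2. Stack: [2]
LOAD_CONST → push 3. Stack: [2, 3]
COMPARE_OP bool(<) → 2 vs 3 = True. Stack: [True]
POP_JUMP_IF_FALSE → pop True; no jump. Stack: []
LOAD_FAST_LOAD_FAST t,i → push 3,2. Stack: [3, 2]
BINARY_OP + → 3 + 2 = 5. Stack: [5]
STORE_FAST t → t=5. Stack: []
LOAD_FAST_LOAD_FAST t,a → push 5,36. Stack: [5, 36]
BINARY_OP ^ → 5 ^ 36 = 33. Stack: [33]
STORE_FAST t → t=33. Stack: []
LOAD_FAST i → push 2. Stack: [2]
LOAD_CONST → push 1. Stack: [2, 1]
BINARY_OP + → 2 + 1 = 3. Stack: [3]
STORE_FAST i → i=3. Stack: []
LOAD_FAST i → push 3. Stack: [3]
LOAD_CONST → push 3. Stack: [3, 3]
COMPARE_OP bool(<) → 3 vs 3 = False. Stack: [False]
POP_JUMP_IF_FALSE → pop False; jump. Stack: []
LOAD_FAST t → push 33. Stack: [33]
RETURN_VALUE → return 33.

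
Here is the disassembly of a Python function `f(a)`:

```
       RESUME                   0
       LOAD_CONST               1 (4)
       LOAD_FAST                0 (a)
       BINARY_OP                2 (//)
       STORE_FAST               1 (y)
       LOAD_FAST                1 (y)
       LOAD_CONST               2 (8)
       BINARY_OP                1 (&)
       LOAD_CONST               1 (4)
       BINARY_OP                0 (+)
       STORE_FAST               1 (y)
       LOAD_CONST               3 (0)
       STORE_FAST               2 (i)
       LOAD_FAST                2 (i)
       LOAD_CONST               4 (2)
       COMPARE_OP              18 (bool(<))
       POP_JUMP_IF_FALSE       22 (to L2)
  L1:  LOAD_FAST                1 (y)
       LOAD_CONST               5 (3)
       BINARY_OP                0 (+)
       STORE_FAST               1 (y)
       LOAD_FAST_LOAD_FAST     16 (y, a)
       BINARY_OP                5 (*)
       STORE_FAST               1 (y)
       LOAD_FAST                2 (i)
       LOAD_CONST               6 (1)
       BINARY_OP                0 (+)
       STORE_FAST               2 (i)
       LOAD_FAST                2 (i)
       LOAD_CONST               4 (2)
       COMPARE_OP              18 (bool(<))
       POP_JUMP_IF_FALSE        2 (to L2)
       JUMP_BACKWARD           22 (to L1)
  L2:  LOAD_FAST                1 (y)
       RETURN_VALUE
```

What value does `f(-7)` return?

714

LOAD_CONST → push 4. Stack: [4]
LOAD_FAST a → push -7. Stack: [4, -7]
BINARY_OP // → 4 // -7 = -1. Stack: [-1]
STORE_FAST y → y=-1. Stack: []
LOAD_FAST y → push -1. Stack: [-1]
LOAD_CONST → push 8. Stack: [-1, 8]
BINARY_OP & → -1 & 8 = 8. Stack: [8]
LOAD_CONST → push 4. Stack: [8, 4]
BINARY_OP + → 8 + 4 = 12. Stack: [12]
STORE_FAST y → y=12. Stack: []
LOAD_CONST → push 0. Stack: [0]
STORE_FAST i → i=0. Stack: []
LOAD_FAST i → push 0. Stack: [0]
LOAD_CONST → push 2. Stack: [0, 2]
COMPARE_OP bool(<) → 0 vs 2 = True. Stack: [True]
POP_JUMP_IF_FALSE → pop True; no jump. Stack: []
LOAD_FAST y → push 12. Stack: [12]
LOAD_CONST → push 3. Stack: [12, 3]
BINARY_OP + → 12 + 3 = 15. Stack: [15]
STORE_FAST y → y=15. Stack: []
LOAD_FAST_LOAD_FAST y,a → push 15,-7. Stack: [15, -7]
BINARY_OP * → 15 * -7 = -105. Stack: [-105]
STORE_FAST y → y=-105. Stack: []
LOAD_FAST i → push 0. Stack: [0]
LOAD_CONST → push 1. Stack: [0, 1]
BINARY_OP + → 0 + 1 = 1. Stack: [1]
STORE_FAST i → i=1. Stack: []
LOAD_FAST i → push 1. Stack: [1]
LOAD_CONST → push 2. Stack: [1, 2]
COMPARE_OP bool(<) → 1 vs 2 = True. Stack: [True]
POP_JUMP_IF_FALSE → pop True; no jump. Stack: []
LOAD_FAST y → push -105. Stack: [-105]
LOAD_CONST → push 3. Stack: [-105, 3]
BINARY_OP + → -105 + 3 = -102. Stack: [-102]
STORE_FAST y → y=-102. Stack: []
LOAD_FAST_LOAD_FAST y,a → push -102,-7. Stack: [-102, -7]
BINARY_OP * → -102 * -7 = 714. Stack: [714]
STORE_FAST y → y=714. Stack: []
LOAD_FAST i → push 1. Stack: [1]
LOAD_CONST → push 1. Stack: [1, 1]
BINARY_OP + → 1 + 1 = 2. Stack: [2]
STORE_FAST i → i=2. Stack: []
LOAD_FAST i → push 2. Stack: [2]
LOAD_CONST → push 2. Stack: [2, 2]
COMPARE_OP bool(<) → 2 vs 2 = False. Stack: [False]
POP_JUMP_IF_FALSE → pop False; jump. Stack: []
LOAD_FAST y → push 714. Stack: [714]
RETURN_VALUE → return 714.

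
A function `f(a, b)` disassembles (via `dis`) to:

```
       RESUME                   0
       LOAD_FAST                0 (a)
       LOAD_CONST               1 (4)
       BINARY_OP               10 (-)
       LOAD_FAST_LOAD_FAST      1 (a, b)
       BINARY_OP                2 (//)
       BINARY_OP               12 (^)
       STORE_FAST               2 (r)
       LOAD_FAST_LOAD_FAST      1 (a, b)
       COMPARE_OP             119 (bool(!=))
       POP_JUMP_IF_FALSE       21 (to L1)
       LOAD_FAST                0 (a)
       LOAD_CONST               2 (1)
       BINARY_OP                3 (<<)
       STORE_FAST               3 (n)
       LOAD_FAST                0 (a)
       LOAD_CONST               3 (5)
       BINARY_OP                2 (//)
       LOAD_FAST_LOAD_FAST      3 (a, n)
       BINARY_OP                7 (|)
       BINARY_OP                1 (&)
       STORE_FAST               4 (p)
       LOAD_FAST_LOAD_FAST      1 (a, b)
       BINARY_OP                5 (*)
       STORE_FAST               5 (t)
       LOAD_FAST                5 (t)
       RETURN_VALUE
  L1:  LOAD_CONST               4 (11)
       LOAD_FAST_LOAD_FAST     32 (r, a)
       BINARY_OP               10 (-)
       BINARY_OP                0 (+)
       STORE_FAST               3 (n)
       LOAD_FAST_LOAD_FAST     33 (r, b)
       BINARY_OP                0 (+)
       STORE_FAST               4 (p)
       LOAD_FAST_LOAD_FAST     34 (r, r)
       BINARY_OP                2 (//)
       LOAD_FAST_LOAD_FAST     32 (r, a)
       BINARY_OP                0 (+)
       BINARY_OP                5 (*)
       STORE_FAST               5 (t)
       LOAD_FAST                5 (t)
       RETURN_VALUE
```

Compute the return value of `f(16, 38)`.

LOAD_FAST a → push 16. Stack: [16]
LOAD_CONST → push 4. Stack: [16, 4]
BINARY_OP - → 16 - 4 = 12. Stack: [12]
LOAD_FAST_LOAD_FAST a,b → push 16,38. Stack: [12, 16, 38]
BINARY_OP // → 16 // 38 = 0. Stack: [12, 0]
BINARY_OP ^ → 12 ^ 0 = 12. Stack: [12]
STORE_FAST r → r=12. Stack: []
LOAD_FAST_LOAD_FAST a,b → push 16,38. Stack: [16, 38]
COMPARE_OP bool(!=) → 16 vs 38 = True. Stack: [True]
POP_JUMP_IF_FALSE → pop True; no jump. Stack: []
LOAD_FAST a → push 16. Stack: [16]
LOAD_CONST → push 1. Stack: [16, 1]
BINARY_OP << → 16 << 1 = 32. Stack: [32]
STORE_FAST n → n=32. Stack: []
LOAD_FAST a → push 16. Stack: [16]
LOAD_CONST → push 5. Stack: [16, 5]
BINARY_OP // → 16 // 5 = 3. Stack: [3]
LOAD_FAST_LOAD_FAST a,n → push 16,32. Stack: [3, 16, 32]
BINARY_OP | → 16 | 32 = 48. Stack: [3, 48]
BINARY_OP & → 3 & 48 = 0. Stack: [0]
STORE_FAST p → p=0. Stack: []
LOAD_FAST_LOAD_FAST a,b → push 16,38. Stack: [16, 38]
BINARY_OP * → 16 * 38 = 608. Stack: [608]
STORE_FAST t → t=608. Stack: []
LOAD_FAST t → push 608. Stack: [608]
RETURN_VALUE → return 608.

608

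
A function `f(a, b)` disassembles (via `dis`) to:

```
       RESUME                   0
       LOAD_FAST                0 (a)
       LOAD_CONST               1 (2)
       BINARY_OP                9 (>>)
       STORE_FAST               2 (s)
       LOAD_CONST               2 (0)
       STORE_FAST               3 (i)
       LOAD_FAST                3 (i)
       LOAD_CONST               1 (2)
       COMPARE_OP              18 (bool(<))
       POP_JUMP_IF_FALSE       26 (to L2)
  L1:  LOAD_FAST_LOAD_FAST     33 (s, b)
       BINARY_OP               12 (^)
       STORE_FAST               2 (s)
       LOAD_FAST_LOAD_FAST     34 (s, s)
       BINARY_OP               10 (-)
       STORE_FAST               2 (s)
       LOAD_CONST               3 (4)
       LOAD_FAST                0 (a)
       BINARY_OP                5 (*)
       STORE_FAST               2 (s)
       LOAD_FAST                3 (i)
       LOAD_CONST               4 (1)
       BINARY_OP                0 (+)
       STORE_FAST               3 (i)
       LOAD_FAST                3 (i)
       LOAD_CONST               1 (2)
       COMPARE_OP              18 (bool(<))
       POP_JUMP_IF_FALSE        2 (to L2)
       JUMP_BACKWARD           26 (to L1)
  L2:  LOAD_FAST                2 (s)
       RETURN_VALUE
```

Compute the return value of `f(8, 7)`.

LOAD_FAST a → push 8. Stack: [8]
LOAD_CONST → push 2. Stack: [8, 2]
BINARY_OP >> → 8 >> 2 = 2. Stack: [2]
STORE_FAST s → s=2. Stack: []
LOAD_CONST → push 0. Stack: [0]
STORE_FAST i → i=0. Stack: []
LOAD_FAST i → push 0. Stack: [0]
LOAD_CONST → push 2. Stack: [0, 2]
COMPARE_OP bool(<) → 0 vs 2 = True. Stack: [True]
POP_JUMP_IF_FALSE → pop True; no jump. Stack: []
LOAD_FAST_LOAD_FAST s,b → push 2,7. Stack: [2, 7]
BINARY_OP ^ → 2 ^ 7 = 5. Stack: [5]
STORE_FAST s → s=5. Stack: []
LOAD_FAST_LOAD_FAST s,s → push 5,5. Stack: [5, 5]
BINARY_OP - → 5 - 5 = 0. Stack: [0]
STORE_FAST s → s=0. Stack: []
LOAD_CONST → push 4. Stack: [4]
LOAD_FAST a → push 8. Stack: [4, 8]
BINARY_OP * → 4 * 8 = 32. Stack: [32]
STORE_FAST s → s=32. Stack: []
LOAD_FAST i → push 0. Stack: [0]
LOAD_CONST → push 1. Stack: [0, 1]
BINARY_OP + → 0 + 1 = 1. Stack: [1]
STORE_FAST i → i=1. Stack: []
LOAD_FAST i → push 1. Stack: [1]
LOAD_CONST → push 2. Stack: [1, 2]
COMPARE_OP bool(<) → 1 vs 2 = True. Stack: [True]
POP_JUMP_IF_FALSE → pop True; no jump. Stack: []
LOAD_FAST_LOAD_FAST s,b → push 32,7. Stack: [32, 7]
BINARY_OP ^ → 32 ^ 7 = 39. Stack: [39]
STORE_FAST s → s=39. Stack: []
LOAD_FAST_LOAD_FAST s,s → push 39,39. Stack: [39, 39]
BINARY_OP - → 39 - 39 = 0. Stack: [0]
STORE_FAST s → s=0. Stack: []
LOAD_CONST → push 4. Stack: [4]
LOAD_FAST a → push 8. Stack: [4, 8]
BINARY_OP * → 4 * 8 = 32. Stack: [32]
STORE_FAST s → s=32. Stack: []
LOAD_FAST i → push 1. Stack: [1]
LOAD_CONST → push 1. Stack: [1, 1]
BINARY_OP + → 1 + 1 = 2. Stack: [2]
STORE_FAST i → i=2. Stack: []
LOAD_FAST i → push 2. Stack: [2]
LOAD_CONST → push 2. Stack: [2, 2]
COMPARE_OP bool(<) → 2 vs 2 = False. Stack: [False]
POP_JUMP_IF_FALSE → pop False; jump. Stack: []
LOAD_FAST s → push 32. Stack: [32]
RETURN_VALUE → return 32.

32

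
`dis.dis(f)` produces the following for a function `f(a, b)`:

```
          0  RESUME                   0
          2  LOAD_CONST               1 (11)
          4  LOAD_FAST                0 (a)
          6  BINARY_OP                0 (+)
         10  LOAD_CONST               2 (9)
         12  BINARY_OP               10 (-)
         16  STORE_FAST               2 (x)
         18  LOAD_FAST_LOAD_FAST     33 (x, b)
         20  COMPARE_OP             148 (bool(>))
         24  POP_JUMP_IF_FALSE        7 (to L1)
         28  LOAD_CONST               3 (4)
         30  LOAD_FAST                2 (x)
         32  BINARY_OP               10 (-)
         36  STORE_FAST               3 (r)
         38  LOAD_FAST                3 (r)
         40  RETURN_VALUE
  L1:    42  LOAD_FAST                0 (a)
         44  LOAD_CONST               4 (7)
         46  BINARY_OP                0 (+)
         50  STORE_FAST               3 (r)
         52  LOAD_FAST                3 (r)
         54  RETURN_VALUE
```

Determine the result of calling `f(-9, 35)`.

-2

LOAD_CONST → push 11. Stack: [11]
LOAD_FAST a → push -9. Stack: [11, -9]
BINARY_OP + → 11 + -9 = 2. Stack: [2]
LOAD_CONST → push 9. Stack: [2, 9]
BINARY_OP - → 2 - 9 = -7. Stack: [-7]
STORE_FAST x → x=-7. Stack: []
LOAD_FAST_LOAD_FAST x,b → push -7,35. Stack: [-7, 35]
COMPARE_OP bool(>) → -7 vs 35 = False. Stack: [False]
POP_JUMP_IF_FALSE → pop False; jump. Stack: []
LOAD_FAST a → push -9. Stack: [-9]
LOAD_CONST → push 7. Stack: [-9, 7]
BINARY_OP + → -9 + 7 = -2. Stack: [-2]
STORE_FAST r → r=-2. Stack: []
LOAD_FAST r → push -2. Stack: [-2]
RETURN_VALUE → return -2.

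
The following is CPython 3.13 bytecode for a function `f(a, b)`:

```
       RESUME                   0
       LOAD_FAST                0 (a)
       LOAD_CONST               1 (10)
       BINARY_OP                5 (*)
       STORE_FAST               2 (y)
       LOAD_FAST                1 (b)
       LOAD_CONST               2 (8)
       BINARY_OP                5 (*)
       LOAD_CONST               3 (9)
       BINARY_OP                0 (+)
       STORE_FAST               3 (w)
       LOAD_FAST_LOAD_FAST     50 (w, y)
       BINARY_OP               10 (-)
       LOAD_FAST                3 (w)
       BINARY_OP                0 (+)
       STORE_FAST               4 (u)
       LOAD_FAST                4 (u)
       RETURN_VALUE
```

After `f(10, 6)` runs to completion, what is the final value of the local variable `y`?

LOAD_FAST a → push 10. Stack: [10]
LOAD_CONST → push 10. Stack: [10, 10]
BINARY_OP * → 10 * 10 = 100. Stack: [100]
STORE_FAST y → y=100. Stack: []
LOAD_FAST b → push 6. Stack: [6]
LOAD_CONST → push 8. Stack: [6, 8]
BINARY_OP * → 6 * 8 = 48. Stack: [48]
LOAD_CONST → push 9. Stack: [48, 9]
BINARY_OP + → 48 + 9 = 57. Stack: [57]
STORE_FAST w → w=57. Stack: []
LOAD_FAST_LOAD_FAST w,y → push 57,100. Stack: [57, 100]
BINARY_OP - → 57 - 100 = -43. Stack: [-43]
LOAD_FAST w → push 57. Stack: [-43, 57]
BINARY_OP + → -43 + 57 = 14. Stack: [14]
STORE_FAST u → u=14. Stack: []
LOAD_FAST u → push 14. Stack: [14]
RETURN_VALUE → return 14.

100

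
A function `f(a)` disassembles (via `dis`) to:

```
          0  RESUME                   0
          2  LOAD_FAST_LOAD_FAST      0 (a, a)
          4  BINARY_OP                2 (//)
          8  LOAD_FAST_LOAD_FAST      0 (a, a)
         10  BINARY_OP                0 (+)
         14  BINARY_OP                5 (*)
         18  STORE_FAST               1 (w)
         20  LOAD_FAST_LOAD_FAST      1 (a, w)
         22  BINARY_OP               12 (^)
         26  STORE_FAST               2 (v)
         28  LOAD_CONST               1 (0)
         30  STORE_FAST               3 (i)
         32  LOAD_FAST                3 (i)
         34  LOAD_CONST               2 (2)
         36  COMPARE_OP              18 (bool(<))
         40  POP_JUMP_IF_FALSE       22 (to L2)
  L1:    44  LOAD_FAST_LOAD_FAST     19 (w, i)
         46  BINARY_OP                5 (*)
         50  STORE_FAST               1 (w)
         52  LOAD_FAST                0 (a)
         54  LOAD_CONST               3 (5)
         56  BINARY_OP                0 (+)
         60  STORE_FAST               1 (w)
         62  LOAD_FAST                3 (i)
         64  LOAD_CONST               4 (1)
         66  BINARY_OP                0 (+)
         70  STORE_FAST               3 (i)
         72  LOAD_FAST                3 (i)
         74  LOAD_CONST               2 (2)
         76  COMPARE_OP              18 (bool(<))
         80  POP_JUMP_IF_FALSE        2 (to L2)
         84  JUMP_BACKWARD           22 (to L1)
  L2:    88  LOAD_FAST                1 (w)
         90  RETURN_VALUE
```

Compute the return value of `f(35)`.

LOAD_FAST_LOAD_FAST a,a → push 35,35. Stack: [35, 35]
BINARY_OP // → 35 // 35 = 1. Stack: [1]
LOAD_FAST_LOAD_FAST a,a → push 35,35. Stack: [1, 35, 35]
BINARY_OP + → 35 + 35 = 70. Stack: [1, 70]
BINARY_OP * → 1 * 70 = 70. Stack: [70]
STORE_FAST w → w=70. Stack: []
LOAD_FAST_LOAD_FAST a,w → push 35,70. Stack: [35, 70]
BINARY_OP ^ → 35 ^ 70 = 101. Stack: [101]
STORE_FAST v → v=101. Stack: []
LOAD_CONST → push 0. Stack: [0]
STORE_FAST i → i=0. Stack: []
LOAD_FAST i → push 0. Stack: [0]
LOAD_CONST → push 2. Stack: [0, 2]
COMPARE_OP bool(<) → 0 vs 2 = True. Stack: [True]
POP_JUMP_IF_FALSE → pop True; no jump. Stack: []
LOAD_FAST_LOAD_FAST w,i → push 70,0. Stack: [70, 0]
BINARY_OP * → 70 * 0 = 0. Stack: [0]
STORE_FAST w → w=0. Stack: []
LOAD_FAST a → push 35. Stack: [35]
LOAD_CONST → push 5. Stack: [35, 5]
BINARY_OP + → 35 + 5 = 40. Stack: [40]
STORE_FAST w → w=40. Stack: []
LOAD_FAST i → push 0. Stack: [0]
LOAD_CONST → push 1. Stack: [0, 1]
BINARY_OP + → 0 + 1 = 1. Stack: [1]
STORE_FAST i → i=1. Stack: []
LOAD_FAST i → push 1. Stack: [1]
LOAD_CONST → push 2. Stack: [1, 2]
COMPARE_OP bool(<) → 1 vs 2 = True. Stack: [True]
POP_JUMP_IF_FALSE → pop True; no jump. Stack: []
LOAD_FAST_LOAD_FAST w,i → push 40,1. Stack: [40, 1]
BINARY_OP * → 40 * 1 = 40. Stack: [40]
STORE_FAST w → w=40. Stack: []
LOAD_FAST a → push 35. Stack: [35]
LOAD_CONST → push 5. Stack: [35, 5]
BINARY_OP + → 35 + 5 = 40. Stack: [40]
STORE_FAST w → w=40. Stack: []
LOAD_FAST i → push 1. Stack: [1]
LOAD_CONST → push 1. Stack: [1, 1]
BINARY_OP + → 1 + 1 = 2. Stack: [2]
STORE_FAST i → i=2. Stack: []
LOAD_FAST i → push 2. Stack: [2]
LOAD_CONST → push 2. Stack: [2, 2]
COMPARE_OP bool(<) → 2 vs 2 = False. Stack: [False]
POP_JUMP_IF_FALSE → pop False; jump. Stack: []
LOAD_FAST w → push 40. Stack: [40]
RETURN_VALUE → return 40.

40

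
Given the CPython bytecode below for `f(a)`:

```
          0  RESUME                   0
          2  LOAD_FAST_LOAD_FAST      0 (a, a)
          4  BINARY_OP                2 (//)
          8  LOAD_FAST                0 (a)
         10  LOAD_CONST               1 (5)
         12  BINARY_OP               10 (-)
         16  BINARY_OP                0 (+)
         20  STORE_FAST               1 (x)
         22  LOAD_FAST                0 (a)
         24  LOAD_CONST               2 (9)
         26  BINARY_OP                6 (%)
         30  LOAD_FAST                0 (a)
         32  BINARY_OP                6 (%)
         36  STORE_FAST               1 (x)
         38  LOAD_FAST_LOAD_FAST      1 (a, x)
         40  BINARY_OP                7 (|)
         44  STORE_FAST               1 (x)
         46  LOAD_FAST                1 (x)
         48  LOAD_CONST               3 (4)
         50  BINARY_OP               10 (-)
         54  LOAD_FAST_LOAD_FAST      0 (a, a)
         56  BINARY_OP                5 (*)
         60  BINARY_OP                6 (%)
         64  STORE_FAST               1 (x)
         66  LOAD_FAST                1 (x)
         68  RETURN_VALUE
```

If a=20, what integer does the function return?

LOAD_FAST_LOAD_FAST a,a → push 20,20. Stack: [20, 20]
BINARY_OP // → 20 // 20 = 1. Stack: [1]
LOAD_FAST a → push 20. Stack: [1, 20]
LOAD_CONST → push 5. Stack: [1, 20, 5]
BINARY_OP - → 20 - 5 = 15. Stack: [1, 15]
BINARY_OP + → 1 + 15 = 16. Stack: [16]
STORE_FAST x → x=16. Stack: []
LOAD_FAST a → push 20. Stack: [20]
LOAD_CONST → push 9. Stack: [20, 9]
BINARY_OP % → 20 % 9 = 2. Stack: [2]
LOAD_FAST a → push 20. Stack: [2, 20]
BINARY_OP % → 2 % 20 = 2. Stack: [2]
STORE_FAST x → x=2. Stack: []
LOAD_FAST_LOAD_FAST a,x → push 20,2. Stack: [20, 2]
BINARY_OP | → 20 | 2 = 22. Stack: [22]
STORE_FAST x → x=22. Stack: []
LOAD_FAST x → push 22. Stack: [22]
LOAD_CONST → push 4. Stack: [22, 4]
BINARY_OP - → 22 - 4 = 18. Stack: [18]
LOAD_FAST_LOAD_FAST a,a → push 20,20. Stack: [18, 20, 20]
BINARY_OP * → 20 * 20 = 400. Stack: [18, 400]
BINARY_OP % → 18 % 400 = 18. Stack: [18]
STORE_FAST x → x=18. Stack: []
LOAD_FAST x → push 18. Stack: [18]
RETURN_VALUE → return 18.

18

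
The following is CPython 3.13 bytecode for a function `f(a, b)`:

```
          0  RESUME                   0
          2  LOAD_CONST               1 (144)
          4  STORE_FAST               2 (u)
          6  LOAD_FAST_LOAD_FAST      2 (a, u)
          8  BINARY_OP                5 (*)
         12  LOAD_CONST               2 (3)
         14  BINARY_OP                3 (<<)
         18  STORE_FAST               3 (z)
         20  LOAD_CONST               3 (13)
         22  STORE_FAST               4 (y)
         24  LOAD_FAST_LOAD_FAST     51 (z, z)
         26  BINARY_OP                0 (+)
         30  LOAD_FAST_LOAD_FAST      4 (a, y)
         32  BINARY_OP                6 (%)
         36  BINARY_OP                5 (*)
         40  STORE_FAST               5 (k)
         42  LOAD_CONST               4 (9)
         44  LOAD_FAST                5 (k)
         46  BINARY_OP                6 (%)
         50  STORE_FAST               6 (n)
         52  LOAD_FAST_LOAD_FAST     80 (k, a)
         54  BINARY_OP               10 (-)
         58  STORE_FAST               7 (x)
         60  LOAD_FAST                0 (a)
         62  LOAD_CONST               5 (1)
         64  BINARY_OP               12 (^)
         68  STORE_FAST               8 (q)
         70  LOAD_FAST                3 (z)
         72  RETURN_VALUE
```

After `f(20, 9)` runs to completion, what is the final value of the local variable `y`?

LOAD_CONST → push 144. Stack: [144]
STORE_FAST u → u=144. Stack: []
LOAD_FAST_LOAD_FAST a,u → push 20,144. Stack: [20, 144]
BINARY_OP * → 20 * 144 = 2880. Stack: [2880]
LOAD_CONST → push 3. Stack: [2880, 3]
BINARY_OP << → 2880 << 3 = 23040. Stack: [23040]
STORE_FAST z → z=23040. Stack: []
LOAD_CONST → push 13. Stack: [13]
STORE_FAST y → y=13. Stack: []
LOAD_FAST_LOAD_FAST z,z → push 23040,23040. Stack: [23040, 23040]
BINARY_OP + → 23040 + 23040 = 46080. Stack: [46080]
LOAD_FAST_LOAD_FAST a,y → push 20,13. Stack: [46080, 20, 13]
BINARY_OP % → 20 % 13 = 7. Stack: [46080, 7]
BINARY_OP * → 46080 * 7 = 322560. Stack: [322560]
STORE_FAST k → k=322560. Stack: []
LOAD_CONST → push 9. Stack: [9]
LOAD_FAST k → push 322560. Stack: [9, 322560]
BINARY_OP % → 9 % 322560 = 9. Stack: [9]
STORE_FAST n → n=9. Stack: []
LOAD_FAST_LOAD_FAST k,a → push 322560,20. Stack: [322560, 20]
BINARY_OP - → 322560 - 20 = 322540. Stack: [322540]
STORE_FAST x → x=322540. Stack: []
LOAD_FAST a → push 20. Stack: [20]
LOAD_CONST → push 1. Stack: [20, 1]
BINARY_OP ^ → 20 ^ 1 = 21. Stack: [21]
STORE_FAST q → q=21. Stack: []
LOAD_FAST z → push 23040. Stack: [23040]
RETURN_VALUE → return 23040.

13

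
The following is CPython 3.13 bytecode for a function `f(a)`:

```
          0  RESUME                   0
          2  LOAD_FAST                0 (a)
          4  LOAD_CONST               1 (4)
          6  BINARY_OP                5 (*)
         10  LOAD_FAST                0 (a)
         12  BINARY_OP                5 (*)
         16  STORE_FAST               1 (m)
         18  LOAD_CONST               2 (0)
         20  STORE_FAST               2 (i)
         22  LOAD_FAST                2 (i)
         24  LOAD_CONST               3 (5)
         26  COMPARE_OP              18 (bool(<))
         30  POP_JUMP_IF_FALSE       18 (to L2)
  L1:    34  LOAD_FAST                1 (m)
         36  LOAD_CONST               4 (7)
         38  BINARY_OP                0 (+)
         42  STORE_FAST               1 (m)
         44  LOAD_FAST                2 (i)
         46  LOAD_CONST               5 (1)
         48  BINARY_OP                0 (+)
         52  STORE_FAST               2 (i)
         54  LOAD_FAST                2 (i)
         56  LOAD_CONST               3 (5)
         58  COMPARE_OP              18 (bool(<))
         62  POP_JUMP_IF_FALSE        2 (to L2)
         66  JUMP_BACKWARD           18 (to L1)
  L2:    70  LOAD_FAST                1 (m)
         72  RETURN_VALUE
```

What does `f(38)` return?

LOAD_FAST a → push 38
LOAD_CONST → push 4
BINARY_OP * → 38 * 4 = 152
LOAD_FAST a → push 38
BINARY_OP * → 152 * 38 = 5776
STORE_FAST m → m=5776
LOAD_CONST → push 0
STORE_FAST i → i=0
LOAD_FAST i → push 0
LOAD_CONST → push 5
COMPARE_OP bool(<) → 0 vs 5 = True
POP_JUMP_IF_FALSE → pop True; no jump
LOAD_FAST m → push 5776
LOAD_CONST → push 7
BINARY_OP + → 5776 + 7 = 5783
STORE_FAST m → m=5783
LOAD_FAST i → push 0
LOAD_CONST → push 1
BINARY_OP + → 0 + 1 = 1
STORE_FAST i → i=1
LOAD_FAST i → push 1
LOAD_CONST → push 5
COMPARE_OP bool(<) → 1 vs 5 = True
POP_JUMP_IF_FALSE → pop True; no jump
LOAD_FAST m → push 5783
LOAD_CONST → push 7
BINARY_OP + → 5783 + 7 = 5790
STORE_FAST m → m=5790
LOAD_FAST i → push 1
LOAD_CONST → push 1
BINARY_OP + → 1 + 1 = 2
STORE_FAST i → i=2
LOAD_FAST i → push 2
LOAD_CONST → push 5
COMPARE_OP bool(<) → 2 vs 5 = True
POP_JUMP_IF_FALSE → pop True; no jump
LOAD_FAST m → push 5790
LOAD_CONST → push 7
BINARY_OP + → 5790 + 7 = 5797
STORE_FAST m → m=5797
LOAD_FAST i → push 2
LOAD_CONST → push 1
BINARY_OP + → 2 + 1 = 3
STORE_FAST i → i=3
LOAD_FAST i → push 3
LOAD_CONST → push 5
COMPARE_OP bool(<) → 3 vs 5 = True
POP_JUMP_IF_FALSE → pop True; no jump
LOAD_FAST m → push 5797
LOAD_CONST → push 7
BINARY_OP + → 5797 + 7 = 5804
STORE_FAST m → m=5804
LOAD_FAST i → push 3
LOAD_CONST → push 1
BINARY_OP + → 3 + 1 = 4
STORE_FAST i → i=4
LOAD_FAST i → push 4
LOAD_CONST → push 5
COMPARE_OP bool(<) → 4 vs 5 = True
POP_JUMP_IF_FALSE → pop True; no jump
LOAD_FAST m → push 5804
LOAD_CONST → push 7
BINARY_OP + → 5804 + 7 = 5811
STORE_FAST m → m=5811
LOAD_FAST i → push 4
LOAD_CONST → push 1
BINARY_OP + → 4 + 1 = 5
STORE_FAST i → i=5
LOAD_FAST i → push 5
LOAD_CONST → push 5
COMPARE_OP bool(<) → 5 vs 5 = False
POP_JUMP_IF_FALSE → pop False; jump
LOAD_FAST m → push 5811
RETURN_VALUE → return 5811.

5811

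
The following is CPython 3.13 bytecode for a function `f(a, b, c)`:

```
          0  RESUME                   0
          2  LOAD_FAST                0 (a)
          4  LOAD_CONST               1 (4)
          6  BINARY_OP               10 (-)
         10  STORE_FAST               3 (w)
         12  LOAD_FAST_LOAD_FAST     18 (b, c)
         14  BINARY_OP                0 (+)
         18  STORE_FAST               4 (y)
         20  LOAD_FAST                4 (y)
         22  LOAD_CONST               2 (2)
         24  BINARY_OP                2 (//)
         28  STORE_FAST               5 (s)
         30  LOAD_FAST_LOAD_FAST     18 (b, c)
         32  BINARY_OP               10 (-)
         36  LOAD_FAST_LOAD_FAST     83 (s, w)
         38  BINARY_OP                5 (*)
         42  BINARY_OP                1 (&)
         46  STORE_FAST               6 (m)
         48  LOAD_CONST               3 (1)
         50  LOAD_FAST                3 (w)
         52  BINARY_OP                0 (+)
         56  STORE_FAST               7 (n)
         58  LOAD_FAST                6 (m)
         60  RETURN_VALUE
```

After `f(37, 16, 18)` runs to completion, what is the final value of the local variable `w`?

33

LOAD_FAST a → push 37. Stack: [37]
LOAD_CONST → push 4. Stack: [37, 4]
BINARY_OP - → 37 - 4 = 33. Stack: [33]
STORE_FAST w → w=33. Stack: []
LOAD_FAST_LOAD_FAST b,c → push 16,18. Stack: [16, 18]
BINARY_OP + → 16 + 18 = 34. Stack: [34]
STORE_FAST y → y=34. Stack: []
LOAD_FAST y → push 34. Stack: [34]
LOAD_CONST → push 2. Stack: [34, 2]
BINARY_OP // → 34 // 2 = 17. Stack: [17]
STORE_FAST s → s=17. Stack: []
LOAD_FAST_LOAD_FAST b,c → push 16,18. Stack: [16, 18]
BINARY_OP - → 16 - 18 = -2. Stack: [-2]
LOAD_FAST_LOAD_FAST s,w → push 17,33. Stack: [-2, 17, 33]
BINARY_OP * → 17 * 33 = 561. Stack: [-2, 561]
BINARY_OP & → -2 & 561 = 560. Stack: [560]
STORE_FAST m → m=560. Stack: []
LOAD_CONST → push 1. Stack: [1]
LOAD_FAST w → push 33. Stack: [1, 33]
BINARY_OP + → 1 + 33 = 34. Stack: [34]
STORE_FAST n → n=34. Stack: []
LOAD_FAST m → push 560. Stack: [560]
RETURN_VALUE → return 560.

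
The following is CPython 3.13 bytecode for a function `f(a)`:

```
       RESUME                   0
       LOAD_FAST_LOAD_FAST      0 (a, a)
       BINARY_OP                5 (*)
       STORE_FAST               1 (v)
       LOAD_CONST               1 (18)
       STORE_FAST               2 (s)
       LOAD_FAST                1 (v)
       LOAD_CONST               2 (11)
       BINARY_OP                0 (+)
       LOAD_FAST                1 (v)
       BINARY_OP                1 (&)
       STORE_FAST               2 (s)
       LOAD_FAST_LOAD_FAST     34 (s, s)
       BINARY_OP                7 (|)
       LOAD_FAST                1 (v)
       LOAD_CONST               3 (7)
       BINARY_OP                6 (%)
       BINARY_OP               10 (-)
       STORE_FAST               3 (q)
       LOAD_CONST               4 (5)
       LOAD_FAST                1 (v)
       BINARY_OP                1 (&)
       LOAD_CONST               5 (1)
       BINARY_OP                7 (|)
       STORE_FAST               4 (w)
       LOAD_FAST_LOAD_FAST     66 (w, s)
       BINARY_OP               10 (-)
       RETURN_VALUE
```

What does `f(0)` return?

LOAD_FAST_LOAD_FAST a,a → push 0,0. Stack: [0, 0]
BINARY_OP * → 0 * 0 = 0. Stack: [0]
STORE_FAST v → v=0. Stack: []
LOAD_CONST → push 18. Stack: [18]
STORE_FAST s → s=18. Stack: []
LOAD_FAST v → push 0. Stack: [0]
LOAD_CONST → push 11. Stack: [0, 11]
BINARY_OP + → 0 + 11 = 11. Stack: [11]
LOAD_FAST v → push 0. Stack: [11, 0]
BINARY_OP & → 11 & 0 = 0. Stack: [0]
STORE_FAST s → s=0. Stack: []
LOAD_FAST_LOAD_FAST s,s → push 0,0. Stack: [0, 0]
BINARY_OP | → 0 | 0 = 0. Stack: [0]
LOAD_FAST v → push 0. Stack: [0, 0]
LOAD_CONST → push 7. Stack: [0, 0, 7]
BINARY_OP % → 0 % 7 = 0. Stack: [0, 0]
BINARY_OP - → 0 - 0 = 0. Stack: [0]
STORE_FAST q → q=0. Stack: []
LOAD_CONST → push 5. Stack: [5]
LOAD_FAST v → push 0. Stack: [5, 0]
BINARY_OP & → 5 & 0 = 0. Stack: [0]
LOAD_CONST → push 1. Stack: [0, 1]
BINARY_OP | → 0 | 1 = 1. Stack: [1]
STORE_FAST w → w=1. Stack: []
LOAD_FAST_LOAD_FAST w,s → push 1,0. Stack: [1, 0]
BINARY_OP - → 1 - 0 = 1. Stack: [1]
RETURN_VALUE → return 1.

1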